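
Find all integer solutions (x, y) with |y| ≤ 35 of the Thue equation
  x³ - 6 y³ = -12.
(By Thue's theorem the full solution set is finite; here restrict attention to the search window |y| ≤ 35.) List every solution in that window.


The equation is x³ - 6y³ = -12. For fixed y, x³ = 6·y³ − 12, so a solution requires the RHS to be a perfect cube.
Strategy: iterate y from -35 to 35, compute RHS = 6·y³ − 12, and check whether it is a (positive or negative) perfect cube.
Check small values of y:
  y = 0: RHS = -12 is not a perfect cube.
  y = 1: RHS = -6 is not a perfect cube.
  y = -1: RHS = -18 is not a perfect cube.
  y = 2: RHS = 36 is not a perfect cube.
  y = -2: RHS = -60 is not a perfect cube.
  y = 3: RHS = 150 is not a perfect cube.
  y = -3: RHS = -174 is not a perfect cube.
Continuing the search up to |y| = 35 finds no solutions either.
No (x, y) in the scanned range satisfies the equation.

No integer solutions with |y| ≤ 35.


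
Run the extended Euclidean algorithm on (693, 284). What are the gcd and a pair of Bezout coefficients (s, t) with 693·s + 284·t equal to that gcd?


Euclidean algorithm on (693, 284) — divide until remainder is 0:
  693 = 2 · 284 + 125
  284 = 2 · 125 + 34
  125 = 3 · 34 + 23
  34 = 1 · 23 + 11
  23 = 2 · 11 + 1
  11 = 11 · 1 + 0
gcd(693, 284) = 1.
Track Bezout coefficients alongside the remainders: start with r₀ = 693 = a·1 + b·0 (s = 1, t = 0) and r₁ = 284 = a·0 + b·1 (s = 0, t = 1); each new remainder r_{k+1} = r_{k-1} − q_k·r_k inherits s_{k+1} = s_{k-1} − q_k·s_k, t_{k+1} = t_{k-1} − q_k·t_k, so r_k = a·s_k + b·t_k at every step:
  q = 2: r = 125, s = 1 − 2·0 = 1, t = 0 − 2·1 = -2  (check: 693·1 + 284·(-2) = 125)
  q = 2: r = 34, s = 0 − 2·1 = -2, t = 1 − 2·(-2) = 5  (check: 693·(-2) + 284·5 = 34)
  q = 3: r = 23, s = 1 − 3·(-2) = 7, t = -2 − 3·5 = -17  (check: 693·7 + 284·(-17) = 23)
  q = 1: r = 11, s = -2 − 1·7 = -9, t = 5 − 1·(-17) = 22  (check: 693·(-9) + 284·22 = 11)
  q = 2: r = 1, s = 7 − 2·(-9) = 25, t = -17 − 2·22 = -61  (check: 693·25 + 284·(-61) = 1)
The row with r = 1 (the gcd) gives the Bezout coefficients s = 25, t = -61.
Result: 693 · (25) + 284 · (-61) = 1.

gcd(693, 284) = 1; s = 25, t = -61 (check: 693·25 + 284·(-61) = 1).


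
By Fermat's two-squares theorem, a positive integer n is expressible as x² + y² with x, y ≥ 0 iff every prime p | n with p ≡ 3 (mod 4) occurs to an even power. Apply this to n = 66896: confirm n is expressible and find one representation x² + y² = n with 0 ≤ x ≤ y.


Step 1: Factor n = 66896 = 2^4 · 37 · 113.
Step 2: Check the mod-4 condition on each prime factor: 2 = 2 (special); 37 ≡ 1 (mod 4), exponent 1; 113 ≡ 1 (mod 4), exponent 1.
All primes ≡ 3 (mod 4) appear to even exponent (or don't appear), so by the two-squares theorem n IS expressible as a sum of two squares.
Step 3: Build a representation. Group n = k² · m with k = 4 and m = 37 · 113 = 4181 (a product of primes ≡ 1 (mod 4)); a representation of m scales to one of n via (k·x)² + (k·y)² = k²(x² + y²). Each prime p ≡ 1 (mod 4) is itself a sum of two squares; find a² by testing p − a² for a perfect square:
  37: 37 − 1² = 36 = 6² ⇒ 37 = 1² + 6².
  113: 113 − 1² = 112, 113 − 2² = 109, 113 − 3² = 104, 113 − 4² = 97, 113 − 5² = 88, 113 − 6² = 77, 113 − 7² = 64 = 8² ⇒ 113 = 7² + 8².
  Combine using the Brahmagupta–Fibonacci identity (a² + b²)(c² + d²) = (ac − bd)² + (ad + bc)² = (ac + bd)² + (ad − bc)²:
  37 · 113 = 4181: from (1² + 6²)(7² + 8²), take (1·7 − 6·8, 1·8 + 6·7) = (7 − 48, 8 + 42) = (-41, 50); dropping signs (only squares matter) gives (41, 50); check 41² + 50² = 1681 + 2500 = 4181 ✓.
  Scale by k = 4: (4·41, 4·50) = (164, 200).
Step 4: Order so x ≤ y and verify: 164² + 200² = 26896 + 40000 = 66896 = n. ✓

n = 66896 = 164² + 200² (one valid representation with x ≤ y).


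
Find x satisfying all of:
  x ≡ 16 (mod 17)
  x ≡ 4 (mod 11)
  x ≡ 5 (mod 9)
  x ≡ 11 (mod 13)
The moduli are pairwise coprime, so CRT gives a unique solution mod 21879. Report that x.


Product of moduli M = 17 · 11 · 9 · 13 = 21879.
Merge one congruence at a time:
  Start: x ≡ 16 (mod 17).
  Combine with x ≡ 4 (mod 11); new modulus lcm = 187.
    Write x = 16 + 17·t and substitute into x ≡ 4 (mod 11): 17·t ≡ 4 − 16 = -12 (mod 11).
    Reduce coefficients mod 11: 6·t ≡ 10 (mod 11).
    The inverse of 6 mod 11 is 2 (since 6·2 = 12 = 1·11 + 1), so t ≡ 2·10 = 20 ≡ 9 (mod 11).
    Then x = 16 + 17·9 = 169, valid modulo lcm(17, 11) = 187: x ≡ 169 (mod 187).
  Combine with x ≡ 5 (mod 9); new modulus lcm = 1683.
    Write x = 169 + 187·t and substitute into x ≡ 5 (mod 9): 187·t ≡ 5 − 169 = -164 (mod 9).
    Reduce coefficients mod 9: 7·t ≡ 7 (mod 9).
    The inverse of 7 mod 9 is 4 (since 7·4 = 28 = 3·9 + 1), so t ≡ 4·7 = 28 ≡ 1 (mod 9).
    Then x = 169 + 187·1 = 356, valid modulo lcm(187, 9) = 1683: x ≡ 356 (mod 1683).
  Combine with x ≡ 11 (mod 13); new modulus lcm = 21879.
    Write x = 356 + 1683·t and substitute into x ≡ 11 (mod 13): 1683·t ≡ 11 − 356 = -345 (mod 13).
    Reduce coefficients mod 13: 6·t ≡ 6 (mod 13).
    The inverse of 6 mod 13 is 11 (since 6·11 = 66 = 5·13 + 1), so t ≡ 11·6 = 66 ≡ 1 (mod 13).
    Then x = 356 + 1683·1 = 2039, valid modulo lcm(1683, 13) = 21879: x ≡ 2039 (mod 21879).
Verify against each original: 2039 mod 17 = 16, 2039 mod 11 = 4, 2039 mod 9 = 5, 2039 mod 13 = 11.

x ≡ 2039 (mod 21879).


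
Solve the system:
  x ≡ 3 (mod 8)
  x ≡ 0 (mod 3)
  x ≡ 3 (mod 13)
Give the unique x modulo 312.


Moduli 8, 3, 13 are pairwise coprime; by CRT there is a unique solution modulo M = 8 · 3 · 13 = 312.
Solve pairwise, accumulating the modulus:
  Start with x ≡ 3 (mod 8).
  Combine with x ≡ 0 (mod 3): since gcd(8, 3) = 1, we get a unique residue mod 24.
    Write x = 3 + 8·t and substitute into x ≡ 0 (mod 3): 8·t ≡ 0 − 3 = -3 (mod 3).
    Reduce coefficients mod 3: 2·t ≡ 0 (mod 3).
    The inverse of 2 mod 3 is 2 (since 2·2 = 4 = 1·3 + 1), so t ≡ 2·0 = 0 ≡ 0 (mod 3).
    Then x = 3 + 8·0 = 3, valid modulo lcm(8, 3) = 24: x ≡ 3 (mod 24).
  Combine with x ≡ 3 (mod 13): since gcd(24, 13) = 1, we get a unique residue mod 312.
    Write x = 3 + 24·t and substitute into x ≡ 3 (mod 13): 24·t ≡ 3 − 3 = 0 (mod 13).
    Reduce coefficients mod 13: 11·t ≡ 0 (mod 13).
    The inverse of 11 mod 13 is 6 (since 11·6 = 66 = 5·13 + 1), so t ≡ 6·0 = 0 ≡ 0 (mod 13).
    Then x = 3 + 24·0 = 3, valid modulo lcm(24, 13) = 312: x ≡ 3 (mod 312).
Verify: 3 mod 8 = 3 ✓, 3 mod 3 = 0 ✓, 3 mod 13 = 3 ✓.

x ≡ 3 (mod 312).


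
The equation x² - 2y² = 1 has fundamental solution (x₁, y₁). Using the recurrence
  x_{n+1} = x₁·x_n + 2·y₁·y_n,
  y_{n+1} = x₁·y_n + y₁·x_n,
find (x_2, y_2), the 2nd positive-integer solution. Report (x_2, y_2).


Step 1: Find the fundamental solution (x₁, y₁) of x² - 2y² = 1.
  Expand √2 as a continued fraction. a₀ = ⌊√2⌋ = 1; iterate m_{k+1} = d_k·a_k − m_k, d_{k+1} = (2 − m_{k+1}²)/d_k, a_{k+1} = ⌊(a₀ + m_{k+1})/d_{k+1}⌋ (starting m₀ = 0, d₀ = 1), with convergents p_k = a_k·p_{k-1} + p_{k-2}, q_k = a_k·q_{k-1} + q_{k-2} (p₋₁ = 1, q₋₁ = 0):
  k = 0: a₀ = 1; p₀/q₀ = 1/1; p₀² − 2·q₀² = 1 − 2 = -1.
  k = 1: m = 1, d = 1, a = ⌊(1 + 1)/1⌋ = 2; p/q = (2·1 + 1)/(2·1 + 0) = 3/2; p² − 2·q² = 9 − 8 = 1.
  The first convergent with p² − 2·q² = 1 gives the fundamental solution (x₁, y₁) = (3, 2).
Step 2: Apply the recurrence (x_{n+1}, y_{n+1}) = (x₁x_n + 2y₁y_n, x₁y_n + y₁x_n) repeatedly.
  From (x_1, y_1) = (3, 2): x_2 = 3·3 + 2·2·2 = 17; y_2 = 3·2 + 2·3 = 12.
Step 3: Verify x_2² - 2·y_2² = 289 - 288 = 1 (should be 1). ✓

(x_1, y_1) = (3, 2); (x_2, y_2) = (17, 12).


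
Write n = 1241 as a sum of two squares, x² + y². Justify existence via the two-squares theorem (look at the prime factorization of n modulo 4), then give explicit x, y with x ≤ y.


Step 1: Factor n = 1241 = 17 · 73.
Step 2: Check the mod-4 condition on each prime factor: 17 ≡ 1 (mod 4), exponent 1; 73 ≡ 1 (mod 4), exponent 1.
All primes ≡ 3 (mod 4) appear to even exponent (or don't appear), so by the two-squares theorem n IS expressible as a sum of two squares.
Step 3: Build a representation. Here n = 17 · 73 is a product of primes ≡ 1 (mod 4). Each prime p ≡ 1 (mod 4) is itself a sum of two squares; find a² by testing p − a² for a perfect square:
  17: 17 − 1² = 16 = 4² ⇒ 17 = 1² + 4².
  73: 73 − 1² = 72, 73 − 2² = 69, 73 − 3² = 64 = 8² ⇒ 73 = 3² + 8².
  Combine using the Brahmagupta–Fibonacci identity (a² + b²)(c² + d²) = (ac − bd)² + (ad + bc)² = (ac + bd)² + (ad − bc)²:
  17 · 73 = 1241: from (1² + 4²)(3² + 8²), take (1·3 − 4·8, 1·8 + 4·3) = (3 − 32, 8 + 12) = (-29, 20); dropping signs (only squares matter) gives (29, 20); check 29² + 20² = 841 + 400 = 1241 ✓.
Step 4: Order so x ≤ y and verify: 20² + 29² = 400 + 841 = 1241 = n. ✓

n = 1241 = 20² + 29² (one valid representation with x ≤ y).


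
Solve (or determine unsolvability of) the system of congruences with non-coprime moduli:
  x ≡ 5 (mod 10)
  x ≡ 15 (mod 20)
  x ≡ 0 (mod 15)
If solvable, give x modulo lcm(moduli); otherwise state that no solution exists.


Moduli 10, 20, 15 are not pairwise coprime, so CRT works modulo lcm(m_i) when all pairwise compatibility conditions hold.
Pairwise compatibility: gcd(m_i, m_j) must divide a_i - a_j for every pair.
Merge one congruence at a time:
  Start: x ≡ 5 (mod 10).
  Combine with x ≡ 15 (mod 20): gcd(10, 20) = 10; 15 - 5 = 10, which IS divisible by 10, so compatible.
    Write x = 5 + 10·t and substitute into x ≡ 15 (mod 20): 10·t ≡ 15 − 5 = 10 (mod 20).
    Divide the congruence (and modulus) by g = 10: 1·t ≡ 1 (mod 2).
    So t ≡ 1 (mod 2).
    Then x = 5 + 10·1 = 15, valid modulo lcm(10, 20) = 20: x ≡ 15 (mod 20).
  Combine with x ≡ 0 (mod 15): gcd(20, 15) = 5; 0 - 15 = -15, which IS divisible by 5, so compatible.
    Write x = 15 + 20·t and substitute into x ≡ 0 (mod 15): 20·t ≡ 0 − 15 = -15 (mod 15).
    Divide the congruence (and modulus) by g = 5: 4·t ≡ -3 (mod 3).
    Reduce coefficients mod 3: 1·t ≡ 0 (mod 3).
    So t ≡ 0 (mod 3).
    Then x = 15 + 20·0 = 15, valid modulo lcm(20, 15) = 60: x ≡ 15 (mod 60).
Verify: 15 mod 10 = 5, 15 mod 20 = 15, 15 mod 15 = 0.

x ≡ 15 (mod 60).


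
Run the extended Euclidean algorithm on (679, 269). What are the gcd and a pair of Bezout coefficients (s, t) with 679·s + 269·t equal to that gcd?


Euclidean algorithm on (679, 269) — divide until remainder is 0:
  679 = 2 · 269 + 141
  269 = 1 · 141 + 128
  141 = 1 · 128 + 13
  128 = 9 · 13 + 11
  13 = 1 · 11 + 2
  11 = 5 · 2 + 1
  2 = 2 · 1 + 0
gcd(679, 269) = 1.
Track Bezout coefficients alongside the remainders: start with r₀ = 679 = a·1 + b·0 (s = 1, t = 0) and r₁ = 269 = a·0 + b·1 (s = 0, t = 1); each new remainder r_{k+1} = r_{k-1} − q_k·r_k inherits s_{k+1} = s_{k-1} − q_k·s_k, t_{k+1} = t_{k-1} − q_k·t_k, so r_k = a·s_k + b·t_k at every step:
  q = 2: r = 141, s = 1 − 2·0 = 1, t = 0 − 2·1 = -2  (check: 679·1 + 269·(-2) = 141)
  q = 1: r = 128, s = 0 − 1·1 = -1, t = 1 − 1·(-2) = 3  (check: 679·(-1) + 269·3 = 128)
  q = 1: r = 13, s = 1 − 1·(-1) = 2, t = -2 − 1·3 = -5  (check: 679·2 + 269·(-5) = 13)
  q = 9: r = 11, s = -1 − 9·2 = -19, t = 3 − 9·(-5) = 48  (check: 679·(-19) + 269·48 = 11)
  q = 1: r = 2, s = 2 − 1·(-19) = 21, t = -5 − 1·48 = -53  (check: 679·21 + 269·(-53) = 2)
  q = 5: r = 1, s = -19 − 5·21 = -124, t = 48 − 5·(-53) = 313  (check: 679·(-124) + 269·313 = 1)
The row with r = 1 (the gcd) gives the Bezout coefficients s = -124, t = 313.
Result: 679 · (-124) + 269 · (313) = 1.

gcd(679, 269) = 1; s = -124, t = 313 (check: 679·(-124) + 269·313 = 1).


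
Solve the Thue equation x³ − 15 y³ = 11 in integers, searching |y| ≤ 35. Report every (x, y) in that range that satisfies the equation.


The equation is x³ - 15y³ = 11. For fixed y, x³ = 15·y³ + 11, so a solution requires the RHS to be a perfect cube.
Strategy: iterate y from -35 to 35, compute RHS = 15·y³ + 11, and check whether it is a (positive or negative) perfect cube.
Check small values of y:
  y = 0: RHS = 11 is not a perfect cube.
  y = 1: RHS = 26 is not a perfect cube.
  y = -1: RHS = -4 is not a perfect cube.
  y = 2: RHS = 131 is not a perfect cube.
  y = -2: RHS = -109 is not a perfect cube.
  y = 3: RHS = 416 is not a perfect cube.
  y = -3: RHS = -394 is not a perfect cube.
Continuing the search up to |y| = 35 finds no solutions either.
No (x, y) in the scanned range satisfies the equation.

No integer solutions with |y| ≤ 35.


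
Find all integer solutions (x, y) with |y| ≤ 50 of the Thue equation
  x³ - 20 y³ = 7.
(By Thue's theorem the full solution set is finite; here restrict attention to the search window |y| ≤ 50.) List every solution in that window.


The equation is x³ - 20y³ = 7. For fixed y, x³ = 20·y³ + 7, so a solution requires the RHS to be a perfect cube.
Strategy: iterate y from -50 to 50, compute RHS = 20·y³ + 7, and check whether it is a (positive or negative) perfect cube.
Check small values of y:
  y = 0: RHS = 7 is not a perfect cube.
  y = 1: RHS = 27 = (3)³ ⇒ x = 3 works.
  y = -1: RHS = -13 is not a perfect cube.
  y = 2: RHS = 167 is not a perfect cube.
  y = -2: RHS = -153 is not a perfect cube.
  y = 3: RHS = 547 is not a perfect cube.
  y = -3: RHS = -533 is not a perfect cube.
Continuing the search up to |y| = 50 finds no further solutions beyond those listed.
Collected solutions: (3, 1).

Solutions (with |y| ≤ 50): (3, 1).


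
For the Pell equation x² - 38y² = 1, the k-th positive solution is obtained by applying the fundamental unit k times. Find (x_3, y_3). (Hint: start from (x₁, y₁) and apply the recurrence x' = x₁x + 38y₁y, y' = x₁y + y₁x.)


Step 1: Find the fundamental solution (x₁, y₁) of x² - 38y² = 1.
  Expand √38 as a continued fraction. a₀ = ⌊√38⌋ = 6; iterate m_{k+1} = d_k·a_k − m_k, d_{k+1} = (38 − m_{k+1}²)/d_k, a_{k+1} = ⌊(a₀ + m_{k+1})/d_{k+1}⌋ (starting m₀ = 0, d₀ = 1), with convergents p_k = a_k·p_{k-1} + p_{k-2}, q_k = a_k·q_{k-1} + q_{k-2} (p₋₁ = 1, q₋₁ = 0):
  k = 0: a₀ = 6; p₀/q₀ = 6/1; p₀² − 38·q₀² = 36 − 38 = -2.
  k = 1: m = 6, d = 2, a = ⌊(6 + 6)/2⌋ = 6; p/q = (6·6 + 1)/(6·1 + 0) = 37/6; p² − 38·q² = 1369 − 1368 = 1.
  The first convergent with p² − 38·q² = 1 gives the fundamental solution (x₁, y₁) = (37, 6).
Step 2: Apply the recurrence (x_{n+1}, y_{n+1}) = (x₁x_n + 38y₁y_n, x₁y_n + y₁x_n) repeatedly.
  From (x_1, y_1) = (37, 6): x_2 = 37·37 + 38·6·6 = 2737; y_2 = 37·6 + 6·37 = 444.
  From (x_2, y_2) = (2737, 444): x_3 = 37·2737 + 38·6·444 = 202501; y_3 = 37·444 + 6·2737 = 32850.
Step 3: Verify x_3² - 38·y_3² = 41006655001 - 41006655000 = 1 (should be 1). ✓

(x_1, y_1) = (37, 6); (x_3, y_3) = (202501, 32850).


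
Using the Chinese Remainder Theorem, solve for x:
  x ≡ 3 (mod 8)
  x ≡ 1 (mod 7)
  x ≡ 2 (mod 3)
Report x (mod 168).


Moduli 8, 7, 3 are pairwise coprime; by CRT there is a unique solution modulo M = 8 · 7 · 3 = 168.
Solve pairwise, accumulating the modulus:
  Start with x ≡ 3 (mod 8).
  Combine with x ≡ 1 (mod 7): since gcd(8, 7) = 1, we get a unique residue mod 56.
    Write x = 3 + 8·t and substitute into x ≡ 1 (mod 7): 8·t ≡ 1 − 3 = -2 (mod 7).
    Reduce coefficients mod 7: 1·t ≡ 5 (mod 7).
    So t ≡ 5 (mod 7).
    Then x = 3 + 8·5 = 43, valid modulo lcm(8, 7) = 56: x ≡ 43 (mod 56).
  Combine with x ≡ 2 (mod 3): since gcd(56, 3) = 1, we get a unique residue mod 168.
    Write x = 43 + 56·t and substitute into x ≡ 2 (mod 3): 56·t ≡ 2 − 43 = -41 (mod 3).
    Reduce coefficients mod 3: 2·t ≡ 1 (mod 3).
    The inverse of 2 mod 3 is 2 (since 2·2 = 4 = 1·3 + 1), so t ≡ 2·1 = 2 ≡ 2 (mod 3).
    Then x = 43 + 56·2 = 155, valid modulo lcm(56, 3) = 168: x ≡ 155 (mod 168).
Verify: 155 mod 8 = 3 ✓, 155 mod 7 = 1 ✓, 155 mod 3 = 2 ✓.

x ≡ 155 (mod 168).


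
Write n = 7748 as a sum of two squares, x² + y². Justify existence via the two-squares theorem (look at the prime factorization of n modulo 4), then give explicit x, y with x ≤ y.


Step 1: Factor n = 7748 = 2^2 · 13 · 149.
Step 2: Check the mod-4 condition on each prime factor: 2 = 2 (special); 13 ≡ 1 (mod 4), exponent 1; 149 ≡ 1 (mod 4), exponent 1.
All primes ≡ 3 (mod 4) appear to even exponent (or don't appear), so by the two-squares theorem n IS expressible as a sum of two squares.
Step 3: Build a representation. Group n = k² · m with k = 2 and m = 13 · 149 = 1937 (a product of primes ≡ 1 (mod 4)); a representation of m scales to one of n via (k·x)² + (k·y)² = k²(x² + y²). Each prime p ≡ 1 (mod 4) is itself a sum of two squares; find a² by testing p − a² for a perfect square:
  13: 13 − 1² = 12, 13 − 2² = 9 = 3² ⇒ 13 = 2² + 3².
  149: 149 − 1² = 148, 149 − 2² = 145, 149 − 3² = 140, 149 − 4² = 133, 149 − 5² = 124, 149 − 6² = 113, 149 − 7² = 100 = 10² ⇒ 149 = 7² + 10².
  Combine using the Brahmagupta–Fibonacci identity (a² + b²)(c² + d²) = (ac − bd)² + (ad + bc)² = (ac + bd)² + (ad − bc)²:
  13 · 149 = 1937: from (2² + 3²)(7² + 10²), take (2·7 − 3·10, 2·10 + 3·7) = (14 − 30, 20 + 21) = (-16, 41); dropping signs (only squares matter) gives (16, 41); check 16² + 41² = 256 + 1681 = 1937 ✓.
  Scale by k = 2: (2·16, 2·41) = (32, 82).
Step 4: Order so x ≤ y and verify: 32² + 82² = 1024 + 6724 = 7748 = n. ✓

n = 7748 = 32² + 82² (one valid representation with x ≤ y).


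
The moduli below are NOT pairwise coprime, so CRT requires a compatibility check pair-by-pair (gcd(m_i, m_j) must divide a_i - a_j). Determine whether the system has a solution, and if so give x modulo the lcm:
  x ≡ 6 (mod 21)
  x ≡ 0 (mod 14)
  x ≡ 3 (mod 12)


Moduli 21, 14, 12 are not pairwise coprime, so CRT works modulo lcm(m_i) when all pairwise compatibility conditions hold.
Pairwise compatibility: gcd(m_i, m_j) must divide a_i - a_j for every pair.
Merge one congruence at a time:
  Start: x ≡ 6 (mod 21).
  Combine with x ≡ 0 (mod 14): gcd(21, 14) = 7, and 0 - 6 = -6 is NOT divisible by 7.
    ⇒ system is inconsistent (no integer solution).

No solution (the system is inconsistent).


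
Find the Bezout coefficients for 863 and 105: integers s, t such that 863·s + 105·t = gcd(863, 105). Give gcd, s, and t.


Euclidean algorithm on (863, 105) — divide until remainder is 0:
  863 = 8 · 105 + 23
  105 = 4 · 23 + 13
  23 = 1 · 13 + 10
  13 = 1 · 10 + 3
  10 = 3 · 3 + 1
  3 = 3 · 1 + 0
gcd(863, 105) = 1.
Track Bezout coefficients alongside the remainders: start with r₀ = 863 = a·1 + b·0 (s = 1, t = 0) and r₁ = 105 = a·0 + b·1 (s = 0, t = 1); each new remainder r_{k+1} = r_{k-1} − q_k·r_k inherits s_{k+1} = s_{k-1} − q_k·s_k, t_{k+1} = t_{k-1} − q_k·t_k, so r_k = a·s_k + b·t_k at every step:
  q = 8: r = 23, s = 1 − 8·0 = 1, t = 0 − 8·1 = -8  (check: 863·1 + 105·(-8) = 23)
  q = 4: r = 13, s = 0 − 4·1 = -4, t = 1 − 4·(-8) = 33  (check: 863·(-4) + 105·33 = 13)
  q = 1: r = 10, s = 1 − 1·(-4) = 5, t = -8 − 1·33 = -41  (check: 863·5 + 105·(-41) = 10)
  q = 1: r = 3, s = -4 − 1·5 = -9, t = 33 − 1·(-41) = 74  (check: 863·(-9) + 105·74 = 3)
  q = 3: r = 1, s = 5 − 3·(-9) = 32, t = -41 − 3·74 = -263  (check: 863·32 + 105·(-263) = 1)
The row with r = 1 (the gcd) gives the Bezout coefficients s = 32, t = -263.
Result: 863 · (32) + 105 · (-263) = 1.

gcd(863, 105) = 1; s = 32, t = -263 (check: 863·32 + 105·(-263) = 1).


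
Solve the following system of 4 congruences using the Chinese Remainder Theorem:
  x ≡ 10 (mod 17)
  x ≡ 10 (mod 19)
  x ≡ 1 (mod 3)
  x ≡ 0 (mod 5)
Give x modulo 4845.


Product of moduli M = 17 · 19 · 3 · 5 = 4845.
Merge one congruence at a time:
  Start: x ≡ 10 (mod 17).
  Combine with x ≡ 10 (mod 19); new modulus lcm = 323.
    Write x = 10 + 17·t and substitute into x ≡ 10 (mod 19): 17·t ≡ 10 − 10 = 0 (mod 19).
    The inverse of 17 mod 19 is 9 (since 17·9 = 153 = 8·19 + 1), so t ≡ 9·0 = 0 ≡ 0 (mod 19).
    Then x = 10 + 17·0 = 10, valid modulo lcm(17, 19) = 323: x ≡ 10 (mod 323).
  Combine with x ≡ 1 (mod 3); new modulus lcm = 969.
    Write x = 10 + 323·t and substitute into x ≡ 1 (mod 3): 323·t ≡ 1 − 10 = -9 (mod 3).
    Reduce coefficients mod 3: 2·t ≡ 0 (mod 3).
    The inverse of 2 mod 3 is 2 (since 2·2 = 4 = 1·3 + 1), so t ≡ 2·0 = 0 ≡ 0 (mod 3).
    Then x = 10 + 323·0 = 10, valid modulo lcm(323, 3) = 969: x ≡ 10 (mod 969).
  Combine with x ≡ 0 (mod 5); new modulus lcm = 4845.
    Write x = 10 + 969·t and substitute into x ≡ 0 (mod 5): 969·t ≡ 0 − 10 = -10 (mod 5).
    Reduce coefficients mod 5: 4·t ≡ 0 (mod 5).
    The inverse of 4 mod 5 is 4 (since 4·4 = 16 = 3·5 + 1), so t ≡ 4·0 = 0 ≡ 0 (mod 5).
    Then x = 10 + 969·0 = 10, valid modulo lcm(969, 5) = 4845: x ≡ 10 (mod 4845).
Verify against each original: 10 mod 17 = 10, 10 mod 19 = 10, 10 mod 3 = 1, 10 mod 5 = 0.

x ≡ 10 (mod 4845).


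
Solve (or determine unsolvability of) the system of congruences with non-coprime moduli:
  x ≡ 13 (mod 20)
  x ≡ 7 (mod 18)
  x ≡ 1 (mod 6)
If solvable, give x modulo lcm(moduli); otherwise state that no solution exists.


Moduli 20, 18, 6 are not pairwise coprime, so CRT works modulo lcm(m_i) when all pairwise compatibility conditions hold.
Pairwise compatibility: gcd(m_i, m_j) must divide a_i - a_j for every pair.
Merge one congruence at a time:
  Start: x ≡ 13 (mod 20).
  Combine with x ≡ 7 (mod 18): gcd(20, 18) = 2; 7 - 13 = -6, which IS divisible by 2, so compatible.
    Write x = 13 + 20·t and substitute into x ≡ 7 (mod 18): 20·t ≡ 7 − 13 = -6 (mod 18).
    Divide the congruence (and modulus) by g = 2: 10·t ≡ -3 (mod 9).
    Reduce coefficients mod 9: 1·t ≡ 6 (mod 9).
    So t ≡ 6 (mod 9).
    Then x = 13 + 20·6 = 133, valid modulo lcm(20, 18) = 180: x ≡ 133 (mod 180).
  Combine with x ≡ 1 (mod 6): gcd(180, 6) = 6; 1 - 133 = -132, which IS divisible by 6, so compatible.
    Write x = 133 + 180·t and substitute into x ≡ 1 (mod 6): 180·t ≡ 1 − 133 = -132 (mod 6).
    Divide the congruence (and modulus) by g = 6: 30·t ≡ -22 (mod 1).
    Modulo 1 every t works; take t = 0.
    Then x = 133 + 180·0 = 133, valid modulo lcm(180, 6) = 180: x ≡ 133 (mod 180).
Verify: 133 mod 20 = 13, 133 mod 18 = 7, 133 mod 6 = 1.

x ≡ 133 (mod 180).


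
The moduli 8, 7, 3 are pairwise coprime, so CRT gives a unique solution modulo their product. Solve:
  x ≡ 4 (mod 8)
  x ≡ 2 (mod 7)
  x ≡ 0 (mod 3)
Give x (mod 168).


Moduli 8, 7, 3 are pairwise coprime; by CRT there is a unique solution modulo M = 8 · 7 · 3 = 168.
Solve pairwise, accumulating the modulus:
  Start with x ≡ 4 (mod 8).
  Combine with x ≡ 2 (mod 7): since gcd(8, 7) = 1, we get a unique residue mod 56.
    Write x = 4 + 8·t and substitute into x ≡ 2 (mod 7): 8·t ≡ 2 − 4 = -2 (mod 7).
    Reduce coefficients mod 7: 1·t ≡ 5 (mod 7).
    So t ≡ 5 (mod 7).
    Then x = 4 + 8·5 = 44, valid modulo lcm(8, 7) = 56: x ≡ 44 (mod 56).
  Combine with x ≡ 0 (mod 3): since gcd(56, 3) = 1, we get a unique residue mod 168.
    Write x = 44 + 56·t and substitute into x ≡ 0 (mod 3): 56·t ≡ 0 − 44 = -44 (mod 3).
    Reduce coefficients mod 3: 2·t ≡ 1 (mod 3).
    The inverse of 2 mod 3 is 2 (since 2·2 = 4 = 1·3 + 1), so t ≡ 2·1 = 2 ≡ 2 (mod 3).
    Then x = 44 + 56·2 = 156, valid modulo lcm(56, 3) = 168: x ≡ 156 (mod 168).
Verify: 156 mod 8 = 4 ✓, 156 mod 7 = 2 ✓, 156 mod 3 = 0 ✓.

x ≡ 156 (mod 168).


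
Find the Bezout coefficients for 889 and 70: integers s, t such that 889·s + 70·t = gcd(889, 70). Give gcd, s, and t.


Euclidean algorithm on (889, 70) — divide until remainder is 0:
  889 = 12 · 70 + 49
  70 = 1 · 49 + 21
  49 = 2 · 21 + 7
  21 = 3 · 7 + 0
gcd(889, 70) = 7.
Track Bezout coefficients alongside the remainders: start with r₀ = 889 = a·1 + b·0 (s = 1, t = 0) and r₁ = 70 = a·0 + b·1 (s = 0, t = 1); each new remainder r_{k+1} = r_{k-1} − q_k·r_k inherits s_{k+1} = s_{k-1} − q_k·s_k, t_{k+1} = t_{k-1} − q_k·t_k, so r_k = a·s_k + b·t_k at every step:
  q = 12: r = 49, s = 1 − 12·0 = 1, t = 0 − 12·1 = -12  (check: 889·1 + 70·(-12) = 49)
  q = 1: r = 21, s = 0 − 1·1 = -1, t = 1 − 1·(-12) = 13  (check: 889·(-1) + 70·13 = 21)
  q = 2: r = 7, s = 1 − 2·(-1) = 3, t = -12 − 2·13 = -38  (check: 889·3 + 70·(-38) = 7)
The row with r = 7 (the gcd) gives the Bezout coefficients s = 3, t = -38.
Result: 889 · (3) + 70 · (-38) = 7.

gcd(889, 70) = 7; s = 3, t = -38 (check: 889·3 + 70·(-38) = 7).


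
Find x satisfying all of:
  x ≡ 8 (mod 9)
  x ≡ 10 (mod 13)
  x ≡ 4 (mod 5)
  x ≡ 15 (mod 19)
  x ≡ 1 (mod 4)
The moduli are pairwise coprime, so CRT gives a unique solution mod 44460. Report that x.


Product of moduli M = 9 · 13 · 5 · 19 · 4 = 44460.
Merge one congruence at a time:
  Start: x ≡ 8 (mod 9).
  Combine with x ≡ 10 (mod 13); new modulus lcm = 117.
    Write x = 8 + 9·t and substitute into x ≡ 10 (mod 13): 9·t ≡ 10 − 8 = 2 (mod 13).
    The inverse of 9 mod 13 is 3 (since 9·3 = 27 = 2·13 + 1), so t ≡ 3·2 = 6 ≡ 6 (mod 13).
    Then x = 8 + 9·6 = 62, valid modulo lcm(9, 13) = 117: x ≡ 62 (mod 117).
  Combine with x ≡ 4 (mod 5); new modulus lcm = 585.
    Write x = 62 + 117·t and substitute into x ≡ 4 (mod 5): 117·t ≡ 4 − 62 = -58 (mod 5).
    Reduce coefficients mod 5: 2·t ≡ 2 (mod 5).
    The inverse of 2 mod 5 is 3 (since 2·3 = 6 = 1·5 + 1), so t ≡ 3·2 = 6 ≡ 1 (mod 5).
    Then x = 62 + 117·1 = 179, valid modulo lcm(117, 5) = 585: x ≡ 179 (mod 585).
  Combine with x ≡ 15 (mod 19); new modulus lcm = 11115.
    Write x = 179 + 585·t and substitute into x ≡ 15 (mod 19): 585·t ≡ 15 − 179 = -164 (mod 19).
    Reduce coefficients mod 19: 15·t ≡ 7 (mod 19).
    The inverse of 15 mod 19 is 14 (since 15·14 = 210 = 11·19 + 1), so t ≡ 14·7 = 98 ≡ 3 (mod 19).
    Then x = 179 + 585·3 = 1934, valid modulo lcm(585, 19) = 11115: x ≡ 1934 (mod 11115).
  Combine with x ≡ 1 (mod 4); new modulus lcm = 44460.
    Write x = 1934 + 11115·t and substitute into x ≡ 1 (mod 4): 11115·t ≡ 1 − 1934 = -1933 (mod 4).
    Reduce coefficients mod 4: 3·t ≡ 3 (mod 4).
    The inverse of 3 mod 4 is 3 (since 3·3 = 9 = 2·4 + 1), so t ≡ 3·3 = 9 ≡ 1 (mod 4).
    Then x = 1934 + 11115·1 = 13049, valid modulo lcm(11115, 4) = 44460: x ≡ 13049 (mod 44460).
Verify against each original: 13049 mod 9 = 8, 13049 mod 13 = 10, 13049 mod 5 = 4, 13049 mod 19 = 15, 13049 mod 4 = 1.

x ≡ 13049 (mod 44460).


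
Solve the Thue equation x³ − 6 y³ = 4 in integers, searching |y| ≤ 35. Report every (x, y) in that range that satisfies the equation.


The equation is x³ - 6y³ = 4. For fixed y, x³ = 6·y³ + 4, so a solution requires the RHS to be a perfect cube.
Strategy: iterate y from -35 to 35, compute RHS = 6·y³ + 4, and check whether it is a (positive or negative) perfect cube.
Check small values of y:
  y = 0: RHS = 4 is not a perfect cube.
  y = 1: RHS = 10 is not a perfect cube.
  y = -1: RHS = -2 is not a perfect cube.
  y = 2: RHS = 52 is not a perfect cube.
  y = -2: RHS = -44 is not a perfect cube.
  y = 3: RHS = 166 is not a perfect cube.
  y = -3: RHS = -158 is not a perfect cube.
Continuing the search up to |y| = 35 finds no solutions either.
No (x, y) in the scanned range satisfies the equation.

No integer solutions with |y| ≤ 35.


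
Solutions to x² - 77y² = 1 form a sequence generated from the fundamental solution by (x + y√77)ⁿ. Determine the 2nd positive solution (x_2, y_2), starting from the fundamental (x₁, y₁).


Step 1: Find the fundamental solution (x₁, y₁) of x² - 77y² = 1.
  Expand √77 as a continued fraction. a₀ = ⌊√77⌋ = 8; iterate m_{k+1} = d_k·a_k − m_k, d_{k+1} = (77 − m_{k+1}²)/d_k, a_{k+1} = ⌊(a₀ + m_{k+1})/d_{k+1}⌋ (starting m₀ = 0, d₀ = 1), with convergents p_k = a_k·p_{k-1} + p_{k-2}, q_k = a_k·q_{k-1} + q_{k-2} (p₋₁ = 1, q₋₁ = 0):
  k = 0: a₀ = 8; p₀/q₀ = 8/1; p₀² − 77·q₀² = 64 − 77 = -13.
  k = 1: m = 8, d = 13, a = ⌊(8 + 8)/13⌋ = 1; p/q = (1·8 + 1)/(1·1 + 0) = 9/1; p² − 77·q² = 81 − 77 = 4.
  k = 2: m = 5, d = 4, a = ⌊(8 + 5)/4⌋ = 3; p/q = (3·9 + 8)/(3·1 + 1) = 35/4; p² − 77·q² = 1225 − 1232 = -7.
  k = 3: m = 7, d = 7, a = ⌊(8 + 7)/7⌋ = 2; p/q = (2·35 + 9)/(2·4 + 1) = 79/9; p² − 77·q² = 6241 − 6237 = 4.
  k = 4: m = 7, d = 4, a = ⌊(8 + 7)/4⌋ = 3; p/q = (3·79 + 35)/(3·9 + 4) = 272/31; p² − 77·q² = 73984 − 73997 = -13.
  k = 5: m = 5, d = 13, a = ⌊(8 + 5)/13⌋ = 1; p/q = (1·272 + 79)/(1·31 + 9) = 351/40; p² − 77·q² = 123201 − 123200 = 1.
  The first convergent with p² − 77·q² = 1 gives the fundamental solution (x₁, y₁) = (351, 40).
Step 2: Apply the recurrence (x_{n+1}, y_{n+1}) = (x₁x_n + 77y₁y_n, x₁y_n + y₁x_n) repeatedly.
  From (x_1, y_1) = (351, 40): x_2 = 351·351 + 77·40·40 = 246401; y_2 = 351·40 + 40·351 = 28080.
Step 3: Verify x_2² - 77·y_2² = 60713452801 - 60713452800 = 1 (should be 1). ✓

(x_1, y_1) = (351, 40); (x_2, y_2) = (246401, 28080).


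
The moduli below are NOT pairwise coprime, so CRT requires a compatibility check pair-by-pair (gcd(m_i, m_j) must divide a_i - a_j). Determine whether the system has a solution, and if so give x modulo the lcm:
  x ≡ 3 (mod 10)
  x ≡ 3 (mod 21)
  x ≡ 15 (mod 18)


Moduli 10, 21, 18 are not pairwise coprime, so CRT works modulo lcm(m_i) when all pairwise compatibility conditions hold.
Pairwise compatibility: gcd(m_i, m_j) must divide a_i - a_j for every pair.
Merge one congruence at a time:
  Start: x ≡ 3 (mod 10).
  Combine with x ≡ 3 (mod 21): gcd(10, 21) = 1; 3 - 3 = 0, which IS divisible by 1, so compatible.
    Write x = 3 + 10·t and substitute into x ≡ 3 (mod 21): 10·t ≡ 3 − 3 = 0 (mod 21).
    The inverse of 10 mod 21 is 19 (since 10·19 = 190 = 9·21 + 1), so t ≡ 19·0 = 0 ≡ 0 (mod 21).
    Then x = 3 + 10·0 = 3, valid modulo lcm(10, 21) = 210: x ≡ 3 (mod 210).
  Combine with x ≡ 15 (mod 18): gcd(210, 18) = 6; 15 - 3 = 12, which IS divisible by 6, so compatible.
    Write x = 3 + 210·t and substitute into x ≡ 15 (mod 18): 210·t ≡ 15 − 3 = 12 (mod 18).
    Divide the congruence (and modulus) by g = 6: 35·t ≡ 2 (mod 3).
    Reduce coefficients mod 3: 2·t ≡ 2 (mod 3).
    The inverse of 2 mod 3 is 2 (since 2·2 = 4 = 1·3 + 1), so t ≡ 2·2 = 4 ≡ 1 (mod 3).
    Then x = 3 + 210·1 = 213, valid modulo lcm(210, 18) = 630: x ≡ 213 (mod 630).
Verify: 213 mod 10 = 3, 213 mod 21 = 3, 213 mod 18 = 15.

x ≡ 213 (mod 630).


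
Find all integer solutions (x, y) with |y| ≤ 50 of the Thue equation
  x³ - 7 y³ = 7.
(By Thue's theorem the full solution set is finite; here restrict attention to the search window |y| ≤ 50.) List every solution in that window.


The equation is x³ - 7y³ = 7. For fixed y, x³ = 7·y³ + 7, so a solution requires the RHS to be a perfect cube.
Strategy: iterate y from -50 to 50, compute RHS = 7·y³ + 7, and check whether it is a (positive or negative) perfect cube.
Check small values of y:
  y = 0: RHS = 7 is not a perfect cube.
  y = 1: RHS = 14 is not a perfect cube.
  y = -1: RHS = 0 = (0)³ ⇒ x = 0 works.
  y = 2: RHS = 63 is not a perfect cube.
  y = -2: RHS = -49 is not a perfect cube.
  y = 3: RHS = 196 is not a perfect cube.
  y = -3: RHS = -182 is not a perfect cube.
Continuing the search up to |y| = 50 finds no further solutions beyond those listed.
Collected solutions: (0, -1).

Solutions (with |y| ≤ 50): (0, -1).


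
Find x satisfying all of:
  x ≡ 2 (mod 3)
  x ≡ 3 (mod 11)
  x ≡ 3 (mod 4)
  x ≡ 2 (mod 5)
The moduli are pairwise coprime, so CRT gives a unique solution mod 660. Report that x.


Product of moduli M = 3 · 11 · 4 · 5 = 660.
Merge one congruence at a time:
  Start: x ≡ 2 (mod 3).
  Combine with x ≡ 3 (mod 11); new modulus lcm = 33.
    Write x = 2 + 3·t and substitute into x ≡ 3 (mod 11): 3·t ≡ 3 − 2 = 1 (mod 11).
    The inverse of 3 mod 11 is 4 (since 3·4 = 12 = 1·11 + 1), so t ≡ 4·1 = 4 ≡ 4 (mod 11).
    Then x = 2 + 3·4 = 14, valid modulo lcm(3, 11) = 33: x ≡ 14 (mod 33).
  Combine with x ≡ 3 (mod 4); new modulus lcm = 132.
    Write x = 14 + 33·t and substitute into x ≡ 3 (mod 4): 33·t ≡ 3 − 14 = -11 (mod 4).
    Reduce coefficients mod 4: 1·t ≡ 1 (mod 4).
    So t ≡ 1 (mod 4).
    Then x = 14 + 33·1 = 47, valid modulo lcm(33, 4) = 132: x ≡ 47 (mod 132).
  Combine with x ≡ 2 (mod 5); new modulus lcm = 660.
    Write x = 47 + 132·t and substitute into x ≡ 2 (mod 5): 132·t ≡ 2 − 47 = -45 (mod 5).
    Reduce coefficients mod 5: 2·t ≡ 0 (mod 5).
    The inverse of 2 mod 5 is 3 (since 2·3 = 6 = 1·5 + 1), so t ≡ 3·0 = 0 ≡ 0 (mod 5).
    Then x = 47 + 132·0 = 47, valid modulo lcm(132, 5) = 660: x ≡ 47 (mod 660).
Verify against each original: 47 mod 3 = 2, 47 mod 11 = 3, 47 mod 4 = 3, 47 mod 5 = 2.

x ≡ 47 (mod 660).


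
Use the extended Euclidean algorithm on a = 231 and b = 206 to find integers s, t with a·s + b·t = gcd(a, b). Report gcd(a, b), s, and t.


Euclidean algorithm on (231, 206) — divide until remainder is 0:
  231 = 1 · 206 + 25
  206 = 8 · 25 + 6
  25 = 4 · 6 + 1
  6 = 6 · 1 + 0
gcd(231, 206) = 1.
Track Bezout coefficients alongside the remainders: start with r₀ = 231 = a·1 + b·0 (s = 1, t = 0) and r₁ = 206 = a·0 + b·1 (s = 0, t = 1); each new remainder r_{k+1} = r_{k-1} − q_k·r_k inherits s_{k+1} = s_{k-1} − q_k·s_k, t_{k+1} = t_{k-1} − q_k·t_k, so r_k = a·s_k + b·t_k at every step:
  q = 1: r = 25, s = 1 − 1·0 = 1, t = 0 − 1·1 = -1  (check: 231·1 + 206·(-1) = 25)
  q = 8: r = 6, s = 0 − 8·1 = -8, t = 1 − 8·(-1) = 9  (check: 231·(-8) + 206·9 = 6)
  q = 4: r = 1, s = 1 − 4·(-8) = 33, t = -1 − 4·9 = -37  (check: 231·33 + 206·(-37) = 1)
The row with r = 1 (the gcd) gives the Bezout coefficients s = 33, t = -37.
Result: 231 · (33) + 206 · (-37) = 1.

gcd(231, 206) = 1; s = 33, t = -37 (check: 231·33 + 206·(-37) = 1).


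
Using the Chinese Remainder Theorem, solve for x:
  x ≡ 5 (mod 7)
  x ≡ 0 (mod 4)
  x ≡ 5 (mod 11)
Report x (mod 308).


Moduli 7, 4, 11 are pairwise coprime; by CRT there is a unique solution modulo M = 7 · 4 · 11 = 308.
Solve pairwise, accumulating the modulus:
  Start with x ≡ 5 (mod 7).
  Combine with x ≡ 0 (mod 4): since gcd(7, 4) = 1, we get a unique residue mod 28.
    Write x = 5 + 7·t and substitute into x ≡ 0 (mod 4): 7·t ≡ 0 − 5 = -5 (mod 4).
    Reduce coefficients mod 4: 3·t ≡ 3 (mod 4).
    The inverse of 3 mod 4 is 3 (since 3·3 = 9 = 2·4 + 1), so t ≡ 3·3 = 9 ≡ 1 (mod 4).
    Then x = 5 + 7·1 = 12, valid modulo lcm(7, 4) = 28: x ≡ 12 (mod 28).
  Combine with x ≡ 5 (mod 11): since gcd(28, 11) = 1, we get a unique residue mod 308.
    Write x = 12 + 28·t and substitute into x ≡ 5 (mod 11): 28·t ≡ 5 − 12 = -7 (mod 11).
    Reduce coefficients mod 11: 6·t ≡ 4 (mod 11).
    The inverse of 6 mod 11 is 2 (since 6·2 = 12 = 1·11 + 1), so t ≡ 2·4 = 8 ≡ 8 (mod 11).
    Then x = 12 + 28·8 = 236, valid modulo lcm(28, 11) = 308: x ≡ 236 (mod 308).
Verify: 236 mod 7 = 5 ✓, 236 mod 4 = 0 ✓, 236 mod 11 = 5 ✓.

x ≡ 236 (mod 308).


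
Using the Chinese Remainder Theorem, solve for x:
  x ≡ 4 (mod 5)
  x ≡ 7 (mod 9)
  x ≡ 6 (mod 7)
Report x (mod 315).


Moduli 5, 9, 7 are pairwise coprime; by CRT there is a unique solution modulo M = 5 · 9 · 7 = 315.
Solve pairwise, accumulating the modulus:
  Start with x ≡ 4 (mod 5).
  Combine with x ≡ 7 (mod 9): since gcd(5, 9) = 1, we get a unique residue mod 45.
    Write x = 4 + 5·t and substitute into x ≡ 7 (mod 9): 5·t ≡ 7 − 4 = 3 (mod 9).
    The inverse of 5 mod 9 is 2 (since 5·2 = 10 = 1·9 + 1), so t ≡ 2·3 = 6 ≡ 6 (mod 9).
    Then x = 4 + 5·6 = 34, valid modulo lcm(5, 9) = 45: x ≡ 34 (mod 45).
  Combine with x ≡ 6 (mod 7): since gcd(45, 7) = 1, we get a unique residue mod 315.
    Write x = 34 + 45·t and substitute into x ≡ 6 (mod 7): 45·t ≡ 6 − 34 = -28 (mod 7).
    Reduce coefficients mod 7: 3·t ≡ 0 (mod 7).
    The inverse of 3 mod 7 is 5 (since 3·5 = 15 = 2·7 + 1), so t ≡ 5·0 = 0 ≡ 0 (mod 7).
    Then x = 34 + 45·0 = 34, valid modulo lcm(45, 7) = 315: x ≡ 34 (mod 315).
Verify: 34 mod 5 = 4 ✓, 34 mod 9 = 7 ✓, 34 mod 7 = 6 ✓.

x ≡ 34 (mod 315).


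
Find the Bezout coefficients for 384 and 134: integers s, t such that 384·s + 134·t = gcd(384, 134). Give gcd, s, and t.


Euclidean algorithm on (384, 134) — divide until remainder is 0:
  384 = 2 · 134 + 116
  134 = 1 · 116 + 18
  116 = 6 · 18 + 8
  18 = 2 · 8 + 2
  8 = 4 · 2 + 0
gcd(384, 134) = 2.
Track Bezout coefficients alongside the remainders: start with r₀ = 384 = a·1 + b·0 (s = 1, t = 0) and r₁ = 134 = a·0 + b·1 (s = 0, t = 1); each new remainder r_{k+1} = r_{k-1} − q_k·r_k inherits s_{k+1} = s_{k-1} − q_k·s_k, t_{k+1} = t_{k-1} − q_k·t_k, so r_k = a·s_k + b·t_k at every step:
  q = 2: r = 116, s = 1 − 2·0 = 1, t = 0 − 2·1 = -2  (check: 384·1 + 134·(-2) = 116)
  q = 1: r = 18, s = 0 − 1·1 = -1, t = 1 − 1·(-2) = 3  (check: 384·(-1) + 134·3 = 18)
  q = 6: r = 8, s = 1 − 6·(-1) = 7, t = -2 − 6·3 = -20  (check: 384·7 + 134·(-20) = 8)
  q = 2: r = 2, s = -1 − 2·7 = -15, t = 3 − 2·(-20) = 43  (check: 384·(-15) + 134·43 = 2)
The row with r = 2 (the gcd) gives the Bezout coefficients s = -15, t = 43.
Result: 384 · (-15) + 134 · (43) = 2.

gcd(384, 134) = 2; s = -15, t = 43 (check: 384·(-15) + 134·43 = 2).


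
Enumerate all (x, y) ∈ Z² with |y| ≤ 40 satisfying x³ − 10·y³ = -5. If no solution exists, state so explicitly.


The equation is x³ - 10y³ = -5. For fixed y, x³ = 10·y³ − 5, so a solution requires the RHS to be a perfect cube.
Strategy: iterate y from -40 to 40, compute RHS = 10·y³ − 5, and check whether it is a (positive or negative) perfect cube.
Check small values of y:
  y = 0: RHS = -5 is not a perfect cube.
  y = 1: RHS = 5 is not a perfect cube.
  y = -1: RHS = -15 is not a perfect cube.
  y = 2: RHS = 75 is not a perfect cube.
  y = -2: RHS = -85 is not a perfect cube.
  y = 3: RHS = 265 is not a perfect cube.
  y = -3: RHS = -275 is not a perfect cube.
Continuing the search up to |y| = 40 finds no solutions either.
No (x, y) in the scanned range satisfies the equation.

No integer solutions with |y| ≤ 40.


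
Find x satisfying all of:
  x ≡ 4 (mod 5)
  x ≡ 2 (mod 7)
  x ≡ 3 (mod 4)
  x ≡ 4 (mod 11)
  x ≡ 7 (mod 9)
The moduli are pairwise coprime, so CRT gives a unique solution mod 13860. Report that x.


Product of moduli M = 5 · 7 · 4 · 11 · 9 = 13860.
Merge one congruence at a time:
  Start: x ≡ 4 (mod 5).
  Combine with x ≡ 2 (mod 7); new modulus lcm = 35.
    Write x = 4 + 5·t and substitute into x ≡ 2 (mod 7): 5·t ≡ 2 − 4 = -2 (mod 7).
    Reduce coefficients mod 7: 5·t ≡ 5 (mod 7).
    The inverse of 5 mod 7 is 3 (since 5·3 = 15 = 2·7 + 1), so t ≡ 3·5 = 15 ≡ 1 (mod 7).
    Then x = 4 + 5·1 = 9, valid modulo lcm(5, 7) = 35: x ≡ 9 (mod 35).
  Combine with x ≡ 3 (mod 4); new modulus lcm = 140.
    Write x = 9 + 35·t and substitute into x ≡ 3 (mod 4): 35·t ≡ 3 − 9 = -6 (mod 4).
    Reduce coefficients mod 4: 3·t ≡ 2 (mod 4).
    The inverse of 3 mod 4 is 3 (since 3·3 = 9 = 2·4 + 1), so t ≡ 3·2 = 6 ≡ 2 (mod 4).
    Then x = 9 + 35·2 = 79, valid modulo lcm(35, 4) = 140: x ≡ 79 (mod 140).
  Combine with x ≡ 4 (mod 11); new modulus lcm = 1540.
    Write x = 79 + 140·t and substitute into x ≡ 4 (mod 11): 140·t ≡ 4 − 79 = -75 (mod 11).
    Reduce coefficients mod 11: 8·t ≡ 2 (mod 11).
    The inverse of 8 mod 11 is 7 (since 8·7 = 56 = 5·11 + 1), so t ≡ 7·2 = 14 ≡ 3 (mod 11).
    Then x = 79 + 140·3 = 499, valid modulo lcm(140, 11) = 1540: x ≡ 499 (mod 1540).
  Combine with x ≡ 7 (mod 9); new modulus lcm = 13860.
    Write x = 499 + 1540·t and substitute into x ≡ 7 (mod 9): 1540·t ≡ 7 − 499 = -492 (mod 9).
    Reduce coefficients mod 9: 1·t ≡ 3 (mod 9).
    So t ≡ 3 (mod 9).
    Then x = 499 + 1540·3 = 5119, valid modulo lcm(1540, 9) = 13860: x ≡ 5119 (mod 13860).
Verify against each original: 5119 mod 5 = 4, 5119 mod 7 = 2, 5119 mod 4 = 3, 5119 mod 11 = 4, 5119 mod 9 = 7.

x ≡ 5119 (mod 13860).
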